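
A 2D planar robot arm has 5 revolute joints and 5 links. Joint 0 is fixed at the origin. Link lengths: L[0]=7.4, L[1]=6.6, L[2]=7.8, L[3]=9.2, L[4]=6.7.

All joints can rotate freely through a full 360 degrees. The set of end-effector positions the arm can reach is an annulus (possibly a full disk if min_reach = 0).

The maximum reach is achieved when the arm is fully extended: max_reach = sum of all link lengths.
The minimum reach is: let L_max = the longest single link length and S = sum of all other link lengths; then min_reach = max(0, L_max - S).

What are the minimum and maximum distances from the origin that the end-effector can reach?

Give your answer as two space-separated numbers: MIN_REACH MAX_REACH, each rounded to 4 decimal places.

Link lengths: [7.4, 6.6, 7.8, 9.2, 6.7]
max_reach = 7.4 + 6.6 + 7.8 + 9.2 + 6.7 = 37.7
L_max = max([7.4, 6.6, 7.8, 9.2, 6.7]) = 9.2
S (sum of others) = 37.7 - 9.2 = 28.5
min_reach = max(0, 9.2 - 28.5) = max(0, -19.3) = 0

Answer: 0.0000 37.7000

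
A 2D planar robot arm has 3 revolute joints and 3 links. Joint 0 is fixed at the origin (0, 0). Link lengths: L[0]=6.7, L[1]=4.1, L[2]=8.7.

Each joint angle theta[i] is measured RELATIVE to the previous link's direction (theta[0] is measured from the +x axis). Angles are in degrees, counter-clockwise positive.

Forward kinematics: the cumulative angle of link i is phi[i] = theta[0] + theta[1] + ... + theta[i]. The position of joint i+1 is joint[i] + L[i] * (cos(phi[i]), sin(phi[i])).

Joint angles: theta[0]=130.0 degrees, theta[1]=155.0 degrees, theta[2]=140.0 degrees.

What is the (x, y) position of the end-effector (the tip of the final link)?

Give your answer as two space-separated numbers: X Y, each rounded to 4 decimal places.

joint[0] = (0.0000, 0.0000)  (base)
link 0: phi[0] = 130 = 130 deg
  cos(130 deg) = -0.6428, sin(130 deg) = 0.7660
  joint[1] = (0.0000, 0.0000) + 6.7 * (-0.6428, 0.7660) = (0.0000 + -4.3067, 0.0000 + 5.1325) = (-4.3067, 5.1325)
link 1: phi[1] = 130 + 155 = 285 deg
  cos(285 deg) = 0.2588, sin(285 deg) = -0.9659
  joint[2] = (-4.3067, 5.1325) + 4.1 * (0.2588, -0.9659) = (-4.3067 + 1.0612, 5.1325 + -3.9603) = (-3.2455, 1.1722)
link 2: phi[2] = 130 + 155 + 140 = 425 deg
  cos(425 deg) = 0.4226, sin(425 deg) = 0.9063
  joint[3] = (-3.2455, 1.1722) + 8.7 * (0.4226, 0.9063) = (-3.2455 + 3.6768, 1.1722 + 7.8849) = (0.4313, 9.0571)
End effector: (0.4313, 9.0571)

Answer: 0.4313 9.0571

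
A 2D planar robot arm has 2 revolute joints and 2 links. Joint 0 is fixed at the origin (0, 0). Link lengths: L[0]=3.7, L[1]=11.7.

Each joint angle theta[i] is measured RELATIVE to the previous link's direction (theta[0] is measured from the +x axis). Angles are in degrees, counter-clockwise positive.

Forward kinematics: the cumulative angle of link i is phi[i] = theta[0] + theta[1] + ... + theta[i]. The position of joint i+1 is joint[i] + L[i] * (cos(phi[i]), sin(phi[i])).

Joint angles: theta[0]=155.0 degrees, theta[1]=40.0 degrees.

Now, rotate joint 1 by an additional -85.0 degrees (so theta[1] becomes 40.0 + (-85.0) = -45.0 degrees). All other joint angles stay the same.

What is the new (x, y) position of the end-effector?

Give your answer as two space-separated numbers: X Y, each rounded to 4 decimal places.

Answer: -7.3550 12.5581

Derivation:
joint[0] = (0.0000, 0.0000)  (base)
link 0: phi[0] = 155 = 155 deg
  cos(155 deg) = -0.9063, sin(155 deg) = 0.4226
  joint[1] = (0.0000, 0.0000) + 3.7 * (-0.9063, 0.4226) = (0.0000 + -3.3533, 0.0000 + 1.5637) = (-3.3533, 1.5637)
link 1: phi[1] = 155 + -45 = 110 deg
  cos(110 deg) = -0.3420, sin(110 deg) = 0.9397
  joint[2] = (-3.3533, 1.5637) + 11.7 * (-0.3420, 0.9397) = (-3.3533 + -4.0016, 1.5637 + 10.9944) = (-7.3550, 12.5581)
End effector: (-7.3550, 12.5581)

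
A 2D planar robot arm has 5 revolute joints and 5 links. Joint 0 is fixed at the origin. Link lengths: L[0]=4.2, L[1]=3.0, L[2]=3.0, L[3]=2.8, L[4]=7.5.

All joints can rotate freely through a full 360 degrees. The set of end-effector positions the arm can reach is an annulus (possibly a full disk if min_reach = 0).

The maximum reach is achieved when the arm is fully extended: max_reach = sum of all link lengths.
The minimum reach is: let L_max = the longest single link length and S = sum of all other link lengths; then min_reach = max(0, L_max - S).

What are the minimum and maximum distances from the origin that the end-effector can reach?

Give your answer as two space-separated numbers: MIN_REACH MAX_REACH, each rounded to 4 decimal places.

Link lengths: [4.2, 3.0, 3.0, 2.8, 7.5]
max_reach = 4.2 + 3 + 3 + 2.8 + 7.5 = 20.5
L_max = max([4.2, 3.0, 3.0, 2.8, 7.5]) = 7.5
S (sum of others) = 20.5 - 7.5 = 13
min_reach = max(0, 7.5 - 13) = max(0, -5.5) = 0

Answer: 0.0000 20.5000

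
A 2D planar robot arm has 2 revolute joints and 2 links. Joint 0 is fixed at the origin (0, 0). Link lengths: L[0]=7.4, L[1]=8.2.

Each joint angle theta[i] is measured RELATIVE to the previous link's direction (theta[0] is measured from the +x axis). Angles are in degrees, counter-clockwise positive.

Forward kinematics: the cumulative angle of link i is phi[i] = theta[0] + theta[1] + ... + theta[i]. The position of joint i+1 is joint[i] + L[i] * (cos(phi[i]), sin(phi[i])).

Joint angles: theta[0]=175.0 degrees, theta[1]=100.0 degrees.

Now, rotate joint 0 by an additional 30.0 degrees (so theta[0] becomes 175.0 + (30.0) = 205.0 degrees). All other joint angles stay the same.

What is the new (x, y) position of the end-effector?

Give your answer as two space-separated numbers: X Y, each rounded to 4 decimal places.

Answer: -2.0034 -9.8444

Derivation:
joint[0] = (0.0000, 0.0000)  (base)
link 0: phi[0] = 205 = 205 deg
  cos(205 deg) = -0.9063, sin(205 deg) = -0.4226
  joint[1] = (0.0000, 0.0000) + 7.4 * (-0.9063, -0.4226) = (0.0000 + -6.7067, 0.0000 + -3.1274) = (-6.7067, -3.1274)
link 1: phi[1] = 205 + 100 = 305 deg
  cos(305 deg) = 0.5736, sin(305 deg) = -0.8192
  joint[2] = (-6.7067, -3.1274) + 8.2 * (0.5736, -0.8192) = (-6.7067 + 4.7033, -3.1274 + -6.7170) = (-2.0034, -9.8444)
End effector: (-2.0034, -9.8444)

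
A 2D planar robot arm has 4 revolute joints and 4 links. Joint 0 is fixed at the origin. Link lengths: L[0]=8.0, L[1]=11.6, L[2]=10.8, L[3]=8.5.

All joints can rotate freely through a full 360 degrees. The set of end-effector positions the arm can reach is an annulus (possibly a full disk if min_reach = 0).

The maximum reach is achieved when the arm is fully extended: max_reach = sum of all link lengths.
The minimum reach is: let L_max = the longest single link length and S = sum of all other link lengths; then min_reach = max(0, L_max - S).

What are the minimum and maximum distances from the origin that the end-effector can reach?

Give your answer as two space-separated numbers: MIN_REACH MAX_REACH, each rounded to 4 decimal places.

Answer: 0.0000 38.9000

Derivation:
Link lengths: [8.0, 11.6, 10.8, 8.5]
max_reach = 8 + 11.6 + 10.8 + 8.5 = 38.9
L_max = max([8.0, 11.6, 10.8, 8.5]) = 11.6
S (sum of others) = 38.9 - 11.6 = 27.3
min_reach = max(0, 11.6 - 27.3) = max(0, -15.7) = 0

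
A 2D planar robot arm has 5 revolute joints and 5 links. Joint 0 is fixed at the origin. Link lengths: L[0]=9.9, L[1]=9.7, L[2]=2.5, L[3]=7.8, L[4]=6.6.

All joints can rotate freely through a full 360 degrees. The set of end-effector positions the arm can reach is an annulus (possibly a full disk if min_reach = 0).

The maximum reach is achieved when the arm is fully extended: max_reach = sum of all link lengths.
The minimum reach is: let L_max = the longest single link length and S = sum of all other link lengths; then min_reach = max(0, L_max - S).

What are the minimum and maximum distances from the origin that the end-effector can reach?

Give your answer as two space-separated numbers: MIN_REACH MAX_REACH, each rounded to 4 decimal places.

Link lengths: [9.9, 9.7, 2.5, 7.8, 6.6]
max_reach = 9.9 + 9.7 + 2.5 + 7.8 + 6.6 = 36.5
L_max = max([9.9, 9.7, 2.5, 7.8, 6.6]) = 9.9
S (sum of others) = 36.5 - 9.9 = 26.6
min_reach = max(0, 9.9 - 26.6) = max(0, -16.7) = 0

Answer: 0.0000 36.5000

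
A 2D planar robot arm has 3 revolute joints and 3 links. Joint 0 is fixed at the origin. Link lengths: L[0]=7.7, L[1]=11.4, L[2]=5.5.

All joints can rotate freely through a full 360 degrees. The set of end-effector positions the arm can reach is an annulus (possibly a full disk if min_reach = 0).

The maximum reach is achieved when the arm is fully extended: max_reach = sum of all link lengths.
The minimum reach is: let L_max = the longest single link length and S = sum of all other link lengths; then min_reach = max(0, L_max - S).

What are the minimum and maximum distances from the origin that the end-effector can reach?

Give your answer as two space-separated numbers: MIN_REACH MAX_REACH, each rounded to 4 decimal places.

Link lengths: [7.7, 11.4, 5.5]
max_reach = 7.7 + 11.4 + 5.5 = 24.6
L_max = max([7.7, 11.4, 5.5]) = 11.4
S (sum of others) = 24.6 - 11.4 = 13.2
min_reach = max(0, 11.4 - 13.2) = max(0, -1.8) = 0

Answer: 0.0000 24.6000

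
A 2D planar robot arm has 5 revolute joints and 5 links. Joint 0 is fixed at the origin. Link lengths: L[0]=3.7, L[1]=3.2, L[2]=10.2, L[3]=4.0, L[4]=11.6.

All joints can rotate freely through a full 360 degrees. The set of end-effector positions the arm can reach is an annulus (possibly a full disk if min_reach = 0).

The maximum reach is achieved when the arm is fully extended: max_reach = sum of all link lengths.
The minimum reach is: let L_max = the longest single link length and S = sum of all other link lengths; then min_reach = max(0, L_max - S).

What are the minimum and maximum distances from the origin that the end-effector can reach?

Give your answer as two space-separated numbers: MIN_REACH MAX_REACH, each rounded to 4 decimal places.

Link lengths: [3.7, 3.2, 10.2, 4.0, 11.6]
max_reach = 3.7 + 3.2 + 10.2 + 4 + 11.6 = 32.7
L_max = max([3.7, 3.2, 10.2, 4.0, 11.6]) = 11.6
S (sum of others) = 32.7 - 11.6 = 21.1
min_reach = max(0, 11.6 - 21.1) = max(0, -9.5) = 0

Answer: 0.0000 32.7000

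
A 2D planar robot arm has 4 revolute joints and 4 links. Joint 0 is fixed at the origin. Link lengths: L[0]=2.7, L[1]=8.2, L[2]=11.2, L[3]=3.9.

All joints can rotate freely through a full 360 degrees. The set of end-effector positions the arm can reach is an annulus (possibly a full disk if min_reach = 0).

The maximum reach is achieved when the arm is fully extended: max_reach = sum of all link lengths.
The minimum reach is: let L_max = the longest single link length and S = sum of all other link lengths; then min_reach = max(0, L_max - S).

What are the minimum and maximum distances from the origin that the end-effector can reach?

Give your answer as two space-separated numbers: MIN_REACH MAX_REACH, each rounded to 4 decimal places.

Answer: 0.0000 26.0000

Derivation:
Link lengths: [2.7, 8.2, 11.2, 3.9]
max_reach = 2.7 + 8.2 + 11.2 + 3.9 = 26
L_max = max([2.7, 8.2, 11.2, 3.9]) = 11.2
S (sum of others) = 26 - 11.2 = 14.8
min_reach = max(0, 11.2 - 14.8) = max(0, -3.6) = 0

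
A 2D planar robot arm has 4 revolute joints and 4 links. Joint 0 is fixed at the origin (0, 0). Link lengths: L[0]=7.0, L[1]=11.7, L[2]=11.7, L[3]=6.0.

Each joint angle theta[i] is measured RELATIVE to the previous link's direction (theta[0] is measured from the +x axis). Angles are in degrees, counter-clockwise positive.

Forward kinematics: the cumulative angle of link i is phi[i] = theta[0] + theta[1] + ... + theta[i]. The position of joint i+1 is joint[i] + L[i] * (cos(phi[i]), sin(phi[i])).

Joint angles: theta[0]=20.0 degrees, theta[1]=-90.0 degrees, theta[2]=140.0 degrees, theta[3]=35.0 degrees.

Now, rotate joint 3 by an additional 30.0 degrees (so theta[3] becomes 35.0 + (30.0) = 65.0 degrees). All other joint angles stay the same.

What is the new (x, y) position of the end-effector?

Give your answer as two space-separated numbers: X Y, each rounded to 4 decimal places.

Answer: 10.3385 6.6368

Derivation:
joint[0] = (0.0000, 0.0000)  (base)
link 0: phi[0] = 20 = 20 deg
  cos(20 deg) = 0.9397, sin(20 deg) = 0.3420
  joint[1] = (0.0000, 0.0000) + 7 * (0.9397, 0.3420) = (0.0000 + 6.5778, 0.0000 + 2.3941) = (6.5778, 2.3941)
link 1: phi[1] = 20 + -90 = -70 deg
  cos(-70 deg) = 0.3420, sin(-70 deg) = -0.9397
  joint[2] = (6.5778, 2.3941) + 11.7 * (0.3420, -0.9397) = (6.5778 + 4.0016, 2.3941 + -10.9944) = (10.5795, -8.6003)
link 2: phi[2] = 20 + -90 + 140 = 70 deg
  cos(70 deg) = 0.3420, sin(70 deg) = 0.9397
  joint[3] = (10.5795, -8.6003) + 11.7 * (0.3420, 0.9397) = (10.5795 + 4.0016, -8.6003 + 10.9944) = (14.5811, 2.3941)
link 3: phi[3] = 20 + -90 + 140 + 65 = 135 deg
  cos(135 deg) = -0.7071, sin(135 deg) = 0.7071
  joint[4] = (14.5811, 2.3941) + 6 * (-0.7071, 0.7071) = (14.5811 + -4.2426, 2.3941 + 4.2426) = (10.3385, 6.6368)
End effector: (10.3385, 6.6368)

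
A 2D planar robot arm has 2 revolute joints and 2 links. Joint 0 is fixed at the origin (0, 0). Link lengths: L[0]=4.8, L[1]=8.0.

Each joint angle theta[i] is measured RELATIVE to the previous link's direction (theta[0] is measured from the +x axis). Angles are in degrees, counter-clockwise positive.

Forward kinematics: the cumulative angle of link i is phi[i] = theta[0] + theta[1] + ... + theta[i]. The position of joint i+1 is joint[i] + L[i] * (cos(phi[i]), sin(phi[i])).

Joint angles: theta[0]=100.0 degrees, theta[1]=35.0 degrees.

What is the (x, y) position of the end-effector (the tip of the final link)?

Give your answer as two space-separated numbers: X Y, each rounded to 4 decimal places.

joint[0] = (0.0000, 0.0000)  (base)
link 0: phi[0] = 100 = 100 deg
  cos(100 deg) = -0.1736, sin(100 deg) = 0.9848
  joint[1] = (0.0000, 0.0000) + 4.8 * (-0.1736, 0.9848) = (0.0000 + -0.8335, 0.0000 + 4.7271) = (-0.8335, 4.7271)
link 1: phi[1] = 100 + 35 = 135 deg
  cos(135 deg) = -0.7071, sin(135 deg) = 0.7071
  joint[2] = (-0.8335, 4.7271) + 8 * (-0.7071, 0.7071) = (-0.8335 + -5.6569, 4.7271 + 5.6569) = (-6.4904, 10.3839)
End effector: (-6.4904, 10.3839)

Answer: -6.4904 10.3839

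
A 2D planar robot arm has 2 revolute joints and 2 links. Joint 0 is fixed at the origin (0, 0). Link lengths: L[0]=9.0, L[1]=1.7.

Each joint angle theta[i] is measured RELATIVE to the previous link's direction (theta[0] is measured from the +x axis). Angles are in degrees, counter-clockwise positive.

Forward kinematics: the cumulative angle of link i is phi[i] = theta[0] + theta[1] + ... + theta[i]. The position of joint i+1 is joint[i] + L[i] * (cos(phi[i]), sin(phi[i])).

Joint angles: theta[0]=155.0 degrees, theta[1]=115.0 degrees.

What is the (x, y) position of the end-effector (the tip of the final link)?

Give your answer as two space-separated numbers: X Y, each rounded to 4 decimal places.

joint[0] = (0.0000, 0.0000)  (base)
link 0: phi[0] = 155 = 155 deg
  cos(155 deg) = -0.9063, sin(155 deg) = 0.4226
  joint[1] = (0.0000, 0.0000) + 9 * (-0.9063, 0.4226) = (0.0000 + -8.1568, 0.0000 + 3.8036) = (-8.1568, 3.8036)
link 1: phi[1] = 155 + 115 = 270 deg
  cos(270 deg) = -0.0000, sin(270 deg) = -1.0000
  joint[2] = (-8.1568, 3.8036) + 1.7 * (-0.0000, -1.0000) = (-8.1568 + -0.0000, 3.8036 + -1.7000) = (-8.1568, 2.1036)
End effector: (-8.1568, 2.1036)

Answer: -8.1568 2.1036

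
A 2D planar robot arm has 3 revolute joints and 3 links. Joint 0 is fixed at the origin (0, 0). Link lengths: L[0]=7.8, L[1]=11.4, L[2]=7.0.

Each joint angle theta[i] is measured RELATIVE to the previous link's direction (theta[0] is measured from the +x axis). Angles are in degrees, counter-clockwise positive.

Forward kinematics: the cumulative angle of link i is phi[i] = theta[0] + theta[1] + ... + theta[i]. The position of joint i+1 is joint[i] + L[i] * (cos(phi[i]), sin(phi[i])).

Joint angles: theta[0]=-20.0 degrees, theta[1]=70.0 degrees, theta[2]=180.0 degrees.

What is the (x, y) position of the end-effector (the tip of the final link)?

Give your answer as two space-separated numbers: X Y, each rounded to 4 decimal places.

joint[0] = (0.0000, 0.0000)  (base)
link 0: phi[0] = -20 = -20 deg
  cos(-20 deg) = 0.9397, sin(-20 deg) = -0.3420
  joint[1] = (0.0000, 0.0000) + 7.8 * (0.9397, -0.3420) = (0.0000 + 7.3296, 0.0000 + -2.6678) = (7.3296, -2.6678)
link 1: phi[1] = -20 + 70 = 50 deg
  cos(50 deg) = 0.6428, sin(50 deg) = 0.7660
  joint[2] = (7.3296, -2.6678) + 11.4 * (0.6428, 0.7660) = (7.3296 + 7.3278, -2.6678 + 8.7329) = (14.6574, 6.0651)
link 2: phi[2] = -20 + 70 + 180 = 230 deg
  cos(230 deg) = -0.6428, sin(230 deg) = -0.7660
  joint[3] = (14.6574, 6.0651) + 7 * (-0.6428, -0.7660) = (14.6574 + -4.4995, 6.0651 + -5.3623) = (10.1579, 0.7028)
End effector: (10.1579, 0.7028)

Answer: 10.1579 0.7028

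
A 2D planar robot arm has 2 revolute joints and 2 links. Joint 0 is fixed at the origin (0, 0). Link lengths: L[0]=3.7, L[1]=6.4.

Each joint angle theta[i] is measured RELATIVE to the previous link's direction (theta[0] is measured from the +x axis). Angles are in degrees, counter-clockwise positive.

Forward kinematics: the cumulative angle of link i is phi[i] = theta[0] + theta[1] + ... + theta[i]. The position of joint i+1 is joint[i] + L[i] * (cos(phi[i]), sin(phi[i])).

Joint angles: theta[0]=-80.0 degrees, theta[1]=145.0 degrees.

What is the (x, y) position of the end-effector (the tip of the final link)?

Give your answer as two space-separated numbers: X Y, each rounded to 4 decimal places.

joint[0] = (0.0000, 0.0000)  (base)
link 0: phi[0] = -80 = -80 deg
  cos(-80 deg) = 0.1736, sin(-80 deg) = -0.9848
  joint[1] = (0.0000, 0.0000) + 3.7 * (0.1736, -0.9848) = (0.0000 + 0.6425, 0.0000 + -3.6438) = (0.6425, -3.6438)
link 1: phi[1] = -80 + 145 = 65 deg
  cos(65 deg) = 0.4226, sin(65 deg) = 0.9063
  joint[2] = (0.6425, -3.6438) + 6.4 * (0.4226, 0.9063) = (0.6425 + 2.7048, -3.6438 + 5.8004) = (3.3473, 2.1566)
End effector: (3.3473, 2.1566)

Answer: 3.3473 2.1566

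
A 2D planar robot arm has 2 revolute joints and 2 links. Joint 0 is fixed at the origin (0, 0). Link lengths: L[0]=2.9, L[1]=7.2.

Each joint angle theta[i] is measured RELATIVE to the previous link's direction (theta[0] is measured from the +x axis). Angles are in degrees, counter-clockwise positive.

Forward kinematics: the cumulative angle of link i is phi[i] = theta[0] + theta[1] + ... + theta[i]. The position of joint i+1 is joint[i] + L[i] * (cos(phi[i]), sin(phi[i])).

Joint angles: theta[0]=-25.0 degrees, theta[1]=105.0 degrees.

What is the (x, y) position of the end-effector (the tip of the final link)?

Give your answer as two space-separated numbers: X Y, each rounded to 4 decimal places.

joint[0] = (0.0000, 0.0000)  (base)
link 0: phi[0] = -25 = -25 deg
  cos(-25 deg) = 0.9063, sin(-25 deg) = -0.4226
  joint[1] = (0.0000, 0.0000) + 2.9 * (0.9063, -0.4226) = (0.0000 + 2.6283, 0.0000 + -1.2256) = (2.6283, -1.2256)
link 1: phi[1] = -25 + 105 = 80 deg
  cos(80 deg) = 0.1736, sin(80 deg) = 0.9848
  joint[2] = (2.6283, -1.2256) + 7.2 * (0.1736, 0.9848) = (2.6283 + 1.2503, -1.2256 + 7.0906) = (3.8786, 5.8650)
End effector: (3.8786, 5.8650)

Answer: 3.8786 5.8650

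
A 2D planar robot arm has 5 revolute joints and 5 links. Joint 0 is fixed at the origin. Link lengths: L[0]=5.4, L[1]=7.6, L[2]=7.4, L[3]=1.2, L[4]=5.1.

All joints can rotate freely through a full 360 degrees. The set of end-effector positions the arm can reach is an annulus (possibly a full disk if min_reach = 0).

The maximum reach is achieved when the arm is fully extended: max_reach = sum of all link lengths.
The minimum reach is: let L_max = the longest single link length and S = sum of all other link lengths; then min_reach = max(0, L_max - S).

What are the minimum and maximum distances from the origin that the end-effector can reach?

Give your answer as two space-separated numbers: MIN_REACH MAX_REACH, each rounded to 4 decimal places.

Answer: 0.0000 26.7000

Derivation:
Link lengths: [5.4, 7.6, 7.4, 1.2, 5.1]
max_reach = 5.4 + 7.6 + 7.4 + 1.2 + 5.1 = 26.7
L_max = max([5.4, 7.6, 7.4, 1.2, 5.1]) = 7.6
S (sum of others) = 26.7 - 7.6 = 19.1
min_reach = max(0, 7.6 - 19.1) = max(0, -11.5) = 0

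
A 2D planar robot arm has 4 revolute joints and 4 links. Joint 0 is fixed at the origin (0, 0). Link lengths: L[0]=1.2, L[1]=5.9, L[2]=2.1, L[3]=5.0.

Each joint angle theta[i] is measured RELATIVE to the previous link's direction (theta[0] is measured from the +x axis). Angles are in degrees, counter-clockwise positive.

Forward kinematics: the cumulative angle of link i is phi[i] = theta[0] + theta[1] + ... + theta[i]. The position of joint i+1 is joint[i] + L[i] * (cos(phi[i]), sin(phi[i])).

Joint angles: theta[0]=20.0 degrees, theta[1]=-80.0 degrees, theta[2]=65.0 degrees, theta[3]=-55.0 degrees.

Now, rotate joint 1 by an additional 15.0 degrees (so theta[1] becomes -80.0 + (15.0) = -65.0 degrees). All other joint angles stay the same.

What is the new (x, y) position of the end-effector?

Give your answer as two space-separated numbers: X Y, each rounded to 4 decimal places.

Answer: 11.3687 -5.9111

Derivation:
joint[0] = (0.0000, 0.0000)  (base)
link 0: phi[0] = 20 = 20 deg
  cos(20 deg) = 0.9397, sin(20 deg) = 0.3420
  joint[1] = (0.0000, 0.0000) + 1.2 * (0.9397, 0.3420) = (0.0000 + 1.1276, 0.0000 + 0.4104) = (1.1276, 0.4104)
link 1: phi[1] = 20 + -65 = -45 deg
  cos(-45 deg) = 0.7071, sin(-45 deg) = -0.7071
  joint[2] = (1.1276, 0.4104) + 5.9 * (0.7071, -0.7071) = (1.1276 + 4.1719, 0.4104 + -4.1719) = (5.2996, -3.7615)
link 2: phi[2] = 20 + -65 + 65 = 20 deg
  cos(20 deg) = 0.9397, sin(20 deg) = 0.3420
  joint[3] = (5.2996, -3.7615) + 2.1 * (0.9397, 0.3420) = (5.2996 + 1.9734, -3.7615 + 0.7182) = (7.2729, -3.0433)
link 3: phi[3] = 20 + -65 + 65 + -55 = -35 deg
  cos(-35 deg) = 0.8192, sin(-35 deg) = -0.5736
  joint[4] = (7.2729, -3.0433) + 5 * (0.8192, -0.5736) = (7.2729 + 4.0958, -3.0433 + -2.8679) = (11.3687, -5.9111)
End effector: (11.3687, -5.9111)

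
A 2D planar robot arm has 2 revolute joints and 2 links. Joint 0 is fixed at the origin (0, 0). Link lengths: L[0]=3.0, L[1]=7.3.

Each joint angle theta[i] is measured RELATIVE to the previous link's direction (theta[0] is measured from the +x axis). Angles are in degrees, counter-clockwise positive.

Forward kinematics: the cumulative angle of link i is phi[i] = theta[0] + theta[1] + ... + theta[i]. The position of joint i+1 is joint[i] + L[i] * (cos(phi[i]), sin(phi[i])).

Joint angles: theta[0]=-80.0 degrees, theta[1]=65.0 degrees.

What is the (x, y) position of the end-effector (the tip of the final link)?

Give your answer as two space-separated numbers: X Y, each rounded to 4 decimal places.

joint[0] = (0.0000, 0.0000)  (base)
link 0: phi[0] = -80 = -80 deg
  cos(-80 deg) = 0.1736, sin(-80 deg) = -0.9848
  joint[1] = (0.0000, 0.0000) + 3 * (0.1736, -0.9848) = (0.0000 + 0.5209, 0.0000 + -2.9544) = (0.5209, -2.9544)
link 1: phi[1] = -80 + 65 = -15 deg
  cos(-15 deg) = 0.9659, sin(-15 deg) = -0.2588
  joint[2] = (0.5209, -2.9544) + 7.3 * (0.9659, -0.2588) = (0.5209 + 7.0513, -2.9544 + -1.8894) = (7.5722, -4.8438)
End effector: (7.5722, -4.8438)

Answer: 7.5722 -4.8438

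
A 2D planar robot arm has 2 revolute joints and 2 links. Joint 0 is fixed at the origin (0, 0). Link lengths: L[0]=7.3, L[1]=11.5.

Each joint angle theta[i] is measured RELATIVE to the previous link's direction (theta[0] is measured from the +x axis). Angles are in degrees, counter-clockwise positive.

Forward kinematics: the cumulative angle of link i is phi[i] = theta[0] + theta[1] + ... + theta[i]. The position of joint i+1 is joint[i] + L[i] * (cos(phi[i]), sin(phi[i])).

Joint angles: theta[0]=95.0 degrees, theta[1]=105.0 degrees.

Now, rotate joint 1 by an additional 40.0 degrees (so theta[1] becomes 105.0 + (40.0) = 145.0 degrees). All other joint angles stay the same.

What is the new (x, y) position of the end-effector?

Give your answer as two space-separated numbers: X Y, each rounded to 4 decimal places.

joint[0] = (0.0000, 0.0000)  (base)
link 0: phi[0] = 95 = 95 deg
  cos(95 deg) = -0.0872, sin(95 deg) = 0.9962
  joint[1] = (0.0000, 0.0000) + 7.3 * (-0.0872, 0.9962) = (0.0000 + -0.6362, 0.0000 + 7.2722) = (-0.6362, 7.2722)
link 1: phi[1] = 95 + 145 = 240 deg
  cos(240 deg) = -0.5000, sin(240 deg) = -0.8660
  joint[2] = (-0.6362, 7.2722) + 11.5 * (-0.5000, -0.8660) = (-0.6362 + -5.7500, 7.2722 + -9.9593) = (-6.3862, -2.6871)
End effector: (-6.3862, -2.6871)

Answer: -6.3862 -2.6871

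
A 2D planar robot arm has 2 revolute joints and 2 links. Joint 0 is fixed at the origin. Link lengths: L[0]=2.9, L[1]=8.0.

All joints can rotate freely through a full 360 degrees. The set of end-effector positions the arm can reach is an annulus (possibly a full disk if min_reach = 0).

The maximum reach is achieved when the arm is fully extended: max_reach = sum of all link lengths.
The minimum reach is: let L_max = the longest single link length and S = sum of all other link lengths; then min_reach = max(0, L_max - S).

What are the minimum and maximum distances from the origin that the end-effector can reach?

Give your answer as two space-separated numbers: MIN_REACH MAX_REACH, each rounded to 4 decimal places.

Link lengths: [2.9, 8.0]
max_reach = 2.9 + 8 = 10.9
L_max = max([2.9, 8.0]) = 8
S (sum of others) = 10.9 - 8 = 2.9
min_reach = max(0, 8 - 2.9) = max(0, 5.1) = 5.1

Answer: 5.1000 10.9000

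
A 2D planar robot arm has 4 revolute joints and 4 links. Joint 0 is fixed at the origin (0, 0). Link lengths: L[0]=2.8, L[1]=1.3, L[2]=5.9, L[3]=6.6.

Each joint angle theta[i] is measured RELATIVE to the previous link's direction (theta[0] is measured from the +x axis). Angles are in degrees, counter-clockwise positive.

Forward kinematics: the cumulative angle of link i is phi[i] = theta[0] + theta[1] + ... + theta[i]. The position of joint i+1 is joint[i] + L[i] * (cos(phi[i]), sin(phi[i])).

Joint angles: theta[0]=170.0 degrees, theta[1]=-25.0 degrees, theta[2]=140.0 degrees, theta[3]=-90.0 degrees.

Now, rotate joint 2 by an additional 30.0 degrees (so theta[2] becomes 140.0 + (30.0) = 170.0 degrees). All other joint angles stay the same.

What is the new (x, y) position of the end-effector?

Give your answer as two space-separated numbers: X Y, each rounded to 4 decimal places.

joint[0] = (0.0000, 0.0000)  (base)
link 0: phi[0] = 170 = 170 deg
  cos(170 deg) = -0.9848, sin(170 deg) = 0.1736
  joint[1] = (0.0000, 0.0000) + 2.8 * (-0.9848, 0.1736) = (0.0000 + -2.7575, 0.0000 + 0.4862) = (-2.7575, 0.4862)
link 1: phi[1] = 170 + -25 = 145 deg
  cos(145 deg) = -0.8192, sin(145 deg) = 0.5736
  joint[2] = (-2.7575, 0.4862) + 1.3 * (-0.8192, 0.5736) = (-2.7575 + -1.0649, 0.4862 + 0.7456) = (-3.8224, 1.2319)
link 2: phi[2] = 170 + -25 + 170 = 315 deg
  cos(315 deg) = 0.7071, sin(315 deg) = -0.7071
  joint[3] = (-3.8224, 1.2319) + 5.9 * (0.7071, -0.7071) = (-3.8224 + 4.1719, 1.2319 + -4.1719) = (0.3496, -2.9401)
link 3: phi[3] = 170 + -25 + 170 + -90 = 225 deg
  cos(225 deg) = -0.7071, sin(225 deg) = -0.7071
  joint[4] = (0.3496, -2.9401) + 6.6 * (-0.7071, -0.7071) = (0.3496 + -4.6669, -2.9401 + -4.6669) = (-4.3173, -7.6070)
End effector: (-4.3173, -7.6070)

Answer: -4.3173 -7.6070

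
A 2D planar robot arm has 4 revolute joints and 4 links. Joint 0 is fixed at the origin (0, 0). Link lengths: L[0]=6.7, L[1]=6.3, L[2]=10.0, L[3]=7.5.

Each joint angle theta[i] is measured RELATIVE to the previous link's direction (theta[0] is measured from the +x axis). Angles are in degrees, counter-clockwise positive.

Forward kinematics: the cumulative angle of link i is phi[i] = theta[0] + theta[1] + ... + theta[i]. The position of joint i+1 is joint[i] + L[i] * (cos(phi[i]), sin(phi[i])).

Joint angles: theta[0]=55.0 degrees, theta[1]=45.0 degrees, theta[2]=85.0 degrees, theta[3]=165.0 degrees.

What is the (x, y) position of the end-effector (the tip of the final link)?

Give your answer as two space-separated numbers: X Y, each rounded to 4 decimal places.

Answer: 0.1731 9.5187

Derivation:
joint[0] = (0.0000, 0.0000)  (base)
link 0: phi[0] = 55 = 55 deg
  cos(55 deg) = 0.5736, sin(55 deg) = 0.8192
  joint[1] = (0.0000, 0.0000) + 6.7 * (0.5736, 0.8192) = (0.0000 + 3.8430, 0.0000 + 5.4883) = (3.8430, 5.4883)
link 1: phi[1] = 55 + 45 = 100 deg
  cos(100 deg) = -0.1736, sin(100 deg) = 0.9848
  joint[2] = (3.8430, 5.4883) + 6.3 * (-0.1736, 0.9848) = (3.8430 + -1.0940, 5.4883 + 6.2043) = (2.7490, 11.6926)
link 2: phi[2] = 55 + 45 + 85 = 185 deg
  cos(185 deg) = -0.9962, sin(185 deg) = -0.0872
  joint[3] = (2.7490, 11.6926) + 10 * (-0.9962, -0.0872) = (2.7490 + -9.9619, 11.6926 + -0.8716) = (-7.2130, 10.8211)
link 3: phi[3] = 55 + 45 + 85 + 165 = 350 deg
  cos(350 deg) = 0.9848, sin(350 deg) = -0.1736
  joint[4] = (-7.2130, 10.8211) + 7.5 * (0.9848, -0.1736) = (-7.2130 + 7.3861, 10.8211 + -1.3024) = (0.1731, 9.5187)
End effector: (0.1731, 9.5187)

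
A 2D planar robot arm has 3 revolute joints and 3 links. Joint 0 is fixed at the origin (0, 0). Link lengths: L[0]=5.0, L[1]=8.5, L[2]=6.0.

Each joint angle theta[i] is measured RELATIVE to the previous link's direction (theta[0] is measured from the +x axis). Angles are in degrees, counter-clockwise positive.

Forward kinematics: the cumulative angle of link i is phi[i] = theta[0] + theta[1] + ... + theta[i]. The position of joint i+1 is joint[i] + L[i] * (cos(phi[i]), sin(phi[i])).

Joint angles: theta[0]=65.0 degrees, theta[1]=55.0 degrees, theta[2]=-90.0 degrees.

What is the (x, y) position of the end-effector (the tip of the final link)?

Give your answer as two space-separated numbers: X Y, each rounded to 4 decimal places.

joint[0] = (0.0000, 0.0000)  (base)
link 0: phi[0] = 65 = 65 deg
  cos(65 deg) = 0.4226, sin(65 deg) = 0.9063
  joint[1] = (0.0000, 0.0000) + 5 * (0.4226, 0.9063) = (0.0000 + 2.1131, 0.0000 + 4.5315) = (2.1131, 4.5315)
link 1: phi[1] = 65 + 55 = 120 deg
  cos(120 deg) = -0.5000, sin(120 deg) = 0.8660
  joint[2] = (2.1131, 4.5315) + 8.5 * (-0.5000, 0.8660) = (2.1131 + -4.2500, 4.5315 + 7.3612) = (-2.1369, 11.8928)
link 2: phi[2] = 65 + 55 + -90 = 30 deg
  cos(30 deg) = 0.8660, sin(30 deg) = 0.5000
  joint[3] = (-2.1369, 11.8928) + 6 * (0.8660, 0.5000) = (-2.1369 + 5.1962, 11.8928 + 3.0000) = (3.0592, 14.8928)
End effector: (3.0592, 14.8928)

Answer: 3.0592 14.8928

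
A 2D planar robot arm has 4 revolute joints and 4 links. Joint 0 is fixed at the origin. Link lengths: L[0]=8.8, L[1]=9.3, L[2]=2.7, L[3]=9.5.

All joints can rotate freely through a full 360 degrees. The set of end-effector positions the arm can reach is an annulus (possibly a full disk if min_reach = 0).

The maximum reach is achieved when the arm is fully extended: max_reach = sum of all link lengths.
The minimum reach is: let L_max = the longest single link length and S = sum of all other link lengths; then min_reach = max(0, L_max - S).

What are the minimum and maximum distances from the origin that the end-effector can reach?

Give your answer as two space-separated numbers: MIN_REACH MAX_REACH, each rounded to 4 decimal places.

Link lengths: [8.8, 9.3, 2.7, 9.5]
max_reach = 8.8 + 9.3 + 2.7 + 9.5 = 30.3
L_max = max([8.8, 9.3, 2.7, 9.5]) = 9.5
S (sum of others) = 30.3 - 9.5 = 20.8
min_reach = max(0, 9.5 - 20.8) = max(0, -11.3) = 0

Answer: 0.0000 30.3000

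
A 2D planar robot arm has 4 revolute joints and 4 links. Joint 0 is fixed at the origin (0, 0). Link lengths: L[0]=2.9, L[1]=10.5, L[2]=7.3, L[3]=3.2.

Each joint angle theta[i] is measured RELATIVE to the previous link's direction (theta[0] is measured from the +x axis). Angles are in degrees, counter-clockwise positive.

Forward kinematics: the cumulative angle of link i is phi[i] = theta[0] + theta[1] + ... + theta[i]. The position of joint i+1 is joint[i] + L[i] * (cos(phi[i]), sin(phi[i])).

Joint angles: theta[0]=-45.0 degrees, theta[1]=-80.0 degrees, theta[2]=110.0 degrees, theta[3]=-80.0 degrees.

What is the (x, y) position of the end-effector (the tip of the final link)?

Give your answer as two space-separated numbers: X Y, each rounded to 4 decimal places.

Answer: 2.8004 -15.7289

Derivation:
joint[0] = (0.0000, 0.0000)  (base)
link 0: phi[0] = -45 = -45 deg
  cos(-45 deg) = 0.7071, sin(-45 deg) = -0.7071
  joint[1] = (0.0000, 0.0000) + 2.9 * (0.7071, -0.7071) = (0.0000 + 2.0506, 0.0000 + -2.0506) = (2.0506, -2.0506)
link 1: phi[1] = -45 + -80 = -125 deg
  cos(-125 deg) = -0.5736, sin(-125 deg) = -0.8192
  joint[2] = (2.0506, -2.0506) + 10.5 * (-0.5736, -0.8192) = (2.0506 + -6.0226, -2.0506 + -8.6011) = (-3.9719, -10.6517)
link 2: phi[2] = -45 + -80 + 110 = -15 deg
  cos(-15 deg) = 0.9659, sin(-15 deg) = -0.2588
  joint[3] = (-3.9719, -10.6517) + 7.3 * (0.9659, -0.2588) = (-3.9719 + 7.0513, -10.6517 + -1.8894) = (3.0793, -12.5411)
link 3: phi[3] = -45 + -80 + 110 + -80 = -95 deg
  cos(-95 deg) = -0.0872, sin(-95 deg) = -0.9962
  joint[4] = (3.0793, -12.5411) + 3.2 * (-0.0872, -0.9962) = (3.0793 + -0.2789, -12.5411 + -3.1878) = (2.8004, -15.7289)
End effector: (2.8004, -15.7289)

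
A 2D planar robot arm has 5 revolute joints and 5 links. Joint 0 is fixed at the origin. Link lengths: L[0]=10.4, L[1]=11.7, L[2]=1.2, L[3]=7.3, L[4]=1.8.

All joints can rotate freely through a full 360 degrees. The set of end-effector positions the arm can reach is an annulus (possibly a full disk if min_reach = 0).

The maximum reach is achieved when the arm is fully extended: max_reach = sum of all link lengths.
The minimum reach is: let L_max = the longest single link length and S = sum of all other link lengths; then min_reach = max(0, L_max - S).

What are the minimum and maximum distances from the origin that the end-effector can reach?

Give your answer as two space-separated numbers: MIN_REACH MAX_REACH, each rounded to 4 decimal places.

Link lengths: [10.4, 11.7, 1.2, 7.3, 1.8]
max_reach = 10.4 + 11.7 + 1.2 + 7.3 + 1.8 = 32.4
L_max = max([10.4, 11.7, 1.2, 7.3, 1.8]) = 11.7
S (sum of others) = 32.4 - 11.7 = 20.7
min_reach = max(0, 11.7 - 20.7) = max(0, -9) = 0

Answer: 0.0000 32.4000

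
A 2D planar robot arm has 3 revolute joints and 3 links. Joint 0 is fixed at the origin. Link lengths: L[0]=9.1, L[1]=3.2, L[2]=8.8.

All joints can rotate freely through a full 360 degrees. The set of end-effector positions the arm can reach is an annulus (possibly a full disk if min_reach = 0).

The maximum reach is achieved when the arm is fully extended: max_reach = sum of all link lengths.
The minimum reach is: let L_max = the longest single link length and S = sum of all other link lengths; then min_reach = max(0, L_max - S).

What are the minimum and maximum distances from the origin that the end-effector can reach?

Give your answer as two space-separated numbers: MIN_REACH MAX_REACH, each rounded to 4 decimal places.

Answer: 0.0000 21.1000

Derivation:
Link lengths: [9.1, 3.2, 8.8]
max_reach = 9.1 + 3.2 + 8.8 = 21.1
L_max = max([9.1, 3.2, 8.8]) = 9.1
S (sum of others) = 21.1 - 9.1 = 12
min_reach = max(0, 9.1 - 12) = max(0, -2.9) = 0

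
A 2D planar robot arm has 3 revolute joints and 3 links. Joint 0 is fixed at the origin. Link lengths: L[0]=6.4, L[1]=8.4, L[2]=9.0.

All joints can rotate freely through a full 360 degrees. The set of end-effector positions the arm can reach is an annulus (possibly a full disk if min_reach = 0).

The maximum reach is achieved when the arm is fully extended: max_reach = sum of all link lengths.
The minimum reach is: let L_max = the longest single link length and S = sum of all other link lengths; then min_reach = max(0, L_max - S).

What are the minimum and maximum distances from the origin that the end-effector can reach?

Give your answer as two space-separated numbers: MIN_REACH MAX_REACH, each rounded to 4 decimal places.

Link lengths: [6.4, 8.4, 9.0]
max_reach = 6.4 + 8.4 + 9 = 23.8
L_max = max([6.4, 8.4, 9.0]) = 9
S (sum of others) = 23.8 - 9 = 14.8
min_reach = max(0, 9 - 14.8) = max(0, -5.8) = 0

Answer: 0.0000 23.8000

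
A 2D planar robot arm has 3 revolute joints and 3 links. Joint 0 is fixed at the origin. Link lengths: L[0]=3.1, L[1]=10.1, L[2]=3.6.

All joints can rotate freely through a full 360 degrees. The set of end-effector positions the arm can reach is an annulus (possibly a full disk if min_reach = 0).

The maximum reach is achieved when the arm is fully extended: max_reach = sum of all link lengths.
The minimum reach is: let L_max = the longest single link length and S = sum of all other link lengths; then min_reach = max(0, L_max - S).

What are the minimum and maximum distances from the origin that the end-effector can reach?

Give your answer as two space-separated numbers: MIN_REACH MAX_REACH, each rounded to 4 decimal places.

Link lengths: [3.1, 10.1, 3.6]
max_reach = 3.1 + 10.1 + 3.6 = 16.8
L_max = max([3.1, 10.1, 3.6]) = 10.1
S (sum of others) = 16.8 - 10.1 = 6.7
min_reach = max(0, 10.1 - 6.7) = max(0, 3.4) = 3.4

Answer: 3.4000 16.8000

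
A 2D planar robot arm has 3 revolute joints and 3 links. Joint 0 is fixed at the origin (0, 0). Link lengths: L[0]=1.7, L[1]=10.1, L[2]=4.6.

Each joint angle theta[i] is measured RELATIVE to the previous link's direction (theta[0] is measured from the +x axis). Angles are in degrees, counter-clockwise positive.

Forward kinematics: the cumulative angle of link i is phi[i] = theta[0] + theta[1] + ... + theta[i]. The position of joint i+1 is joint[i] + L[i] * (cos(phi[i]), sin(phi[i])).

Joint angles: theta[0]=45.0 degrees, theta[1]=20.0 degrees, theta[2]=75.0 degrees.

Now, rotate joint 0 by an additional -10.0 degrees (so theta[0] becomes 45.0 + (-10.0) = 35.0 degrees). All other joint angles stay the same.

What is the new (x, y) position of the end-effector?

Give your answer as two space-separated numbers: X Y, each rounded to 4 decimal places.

Answer: 4.2289 12.7723

Derivation:
joint[0] = (0.0000, 0.0000)  (base)
link 0: phi[0] = 35 = 35 deg
  cos(35 deg) = 0.8192, sin(35 deg) = 0.5736
  joint[1] = (0.0000, 0.0000) + 1.7 * (0.8192, 0.5736) = (0.0000 + 1.3926, 0.0000 + 0.9751) = (1.3926, 0.9751)
link 1: phi[1] = 35 + 20 = 55 deg
  cos(55 deg) = 0.5736, sin(55 deg) = 0.8192
  joint[2] = (1.3926, 0.9751) + 10.1 * (0.5736, 0.8192) = (1.3926 + 5.7931, 0.9751 + 8.2734) = (7.1857, 9.2485)
link 2: phi[2] = 35 + 20 + 75 = 130 deg
  cos(130 deg) = -0.6428, sin(130 deg) = 0.7660
  joint[3] = (7.1857, 9.2485) + 4.6 * (-0.6428, 0.7660) = (7.1857 + -2.9568, 9.2485 + 3.5238) = (4.2289, 12.7723)
End effector: (4.2289, 12.7723)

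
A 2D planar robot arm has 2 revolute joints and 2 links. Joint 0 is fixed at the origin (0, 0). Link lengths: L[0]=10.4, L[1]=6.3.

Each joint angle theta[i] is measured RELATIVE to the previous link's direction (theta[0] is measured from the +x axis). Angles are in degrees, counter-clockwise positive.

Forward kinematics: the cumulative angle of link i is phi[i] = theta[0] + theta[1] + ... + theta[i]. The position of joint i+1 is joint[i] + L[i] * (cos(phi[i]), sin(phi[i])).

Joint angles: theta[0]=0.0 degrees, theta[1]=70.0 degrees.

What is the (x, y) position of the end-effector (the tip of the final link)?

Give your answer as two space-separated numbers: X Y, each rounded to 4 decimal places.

Answer: 12.5547 5.9201

Derivation:
joint[0] = (0.0000, 0.0000)  (base)
link 0: phi[0] = 0 = 0 deg
  cos(0 deg) = 1.0000, sin(0 deg) = 0.0000
  joint[1] = (0.0000, 0.0000) + 10.4 * (1.0000, 0.0000) = (0.0000 + 10.4000, 0.0000 + 0.0000) = (10.4000, 0.0000)
link 1: phi[1] = 0 + 70 = 70 deg
  cos(70 deg) = 0.3420, sin(70 deg) = 0.9397
  joint[2] = (10.4000, 0.0000) + 6.3 * (0.3420, 0.9397) = (10.4000 + 2.1547, 0.0000 + 5.9201) = (12.5547, 5.9201)
End effector: (12.5547, 5.9201)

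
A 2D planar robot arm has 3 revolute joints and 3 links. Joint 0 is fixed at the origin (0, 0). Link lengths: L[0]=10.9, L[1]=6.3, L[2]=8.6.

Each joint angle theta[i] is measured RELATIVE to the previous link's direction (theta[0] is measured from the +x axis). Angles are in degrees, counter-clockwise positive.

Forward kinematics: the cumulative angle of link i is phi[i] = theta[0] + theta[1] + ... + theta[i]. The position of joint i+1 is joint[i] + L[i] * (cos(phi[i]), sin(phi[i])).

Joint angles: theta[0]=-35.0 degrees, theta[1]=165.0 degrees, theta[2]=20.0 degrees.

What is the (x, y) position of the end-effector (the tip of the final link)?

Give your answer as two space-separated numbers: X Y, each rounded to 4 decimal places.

Answer: -2.5686 2.8741

Derivation:
joint[0] = (0.0000, 0.0000)  (base)
link 0: phi[0] = -35 = -35 deg
  cos(-35 deg) = 0.8192, sin(-35 deg) = -0.5736
  joint[1] = (0.0000, 0.0000) + 10.9 * (0.8192, -0.5736) = (0.0000 + 8.9288, 0.0000 + -6.2520) = (8.9288, -6.2520)
link 1: phi[1] = -35 + 165 = 130 deg
  cos(130 deg) = -0.6428, sin(130 deg) = 0.7660
  joint[2] = (8.9288, -6.2520) + 6.3 * (-0.6428, 0.7660) = (8.9288 + -4.0496, -6.2520 + 4.8261) = (4.8792, -1.4259)
link 2: phi[2] = -35 + 165 + 20 = 150 deg
  cos(150 deg) = -0.8660, sin(150 deg) = 0.5000
  joint[3] = (4.8792, -1.4259) + 8.6 * (-0.8660, 0.5000) = (4.8792 + -7.4478, -1.4259 + 4.3000) = (-2.5686, 2.8741)
End effector: (-2.5686, 2.8741)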